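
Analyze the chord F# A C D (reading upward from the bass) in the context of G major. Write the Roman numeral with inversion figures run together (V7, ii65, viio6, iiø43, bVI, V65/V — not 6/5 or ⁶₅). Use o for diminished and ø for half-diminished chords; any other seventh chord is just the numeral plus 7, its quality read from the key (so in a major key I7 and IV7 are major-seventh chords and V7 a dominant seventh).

Stacked in thirds the chord is D-F#-A-C: a dominant seventh chord on D.
D is scale degree 5 in G major, and a dominant seventh chord on that degree is written V7.
With F# in the bass the chord is in first inversion, so the figured bass is 65.

V65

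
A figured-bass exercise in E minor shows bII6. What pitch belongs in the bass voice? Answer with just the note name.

bII in E minor has root F; the chord is F-A-C.
The figure 6 means first inversion — the third is in the bass.

A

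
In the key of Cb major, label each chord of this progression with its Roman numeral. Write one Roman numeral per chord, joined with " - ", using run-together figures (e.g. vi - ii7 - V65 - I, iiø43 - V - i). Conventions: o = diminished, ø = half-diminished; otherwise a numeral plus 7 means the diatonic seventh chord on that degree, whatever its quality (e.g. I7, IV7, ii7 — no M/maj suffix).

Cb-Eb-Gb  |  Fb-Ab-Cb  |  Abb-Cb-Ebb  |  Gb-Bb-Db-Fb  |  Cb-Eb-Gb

I - IV - bVI - V7 - I

Cb-Eb-Gb: major triad on Cb = scale degree 1 → I.
Fb-Ab-Cb has root Fb, degree 4 in Cb major, so IV.
Abb-Cb-Ebb is non-diatonic — bVI, a mixture chord from Cb minor.
Gb-Bb-Db-Fb: dominant seventh chord on Gb = scale degree 5 → V7.
Cb-Eb-Gb: major triad on Cb = scale degree 1 → I.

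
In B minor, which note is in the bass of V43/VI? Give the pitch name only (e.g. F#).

A

The applied chord V43/VI is rooted on D: D-F#-A-C.
The figure 43 means second inversion — the fifth is in the bass.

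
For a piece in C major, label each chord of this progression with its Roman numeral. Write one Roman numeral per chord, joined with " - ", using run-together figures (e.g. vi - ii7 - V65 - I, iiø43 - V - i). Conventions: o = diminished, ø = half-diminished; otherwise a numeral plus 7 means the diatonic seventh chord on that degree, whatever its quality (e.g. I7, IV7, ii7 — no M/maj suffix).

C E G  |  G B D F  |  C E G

C-E-G: root C is the tonic; major triad there is I.
G-B-D-F has root G, degree 5 in C major, so V7.
C-E-G: root C is the tonic; major triad there is I.

I - V7 - I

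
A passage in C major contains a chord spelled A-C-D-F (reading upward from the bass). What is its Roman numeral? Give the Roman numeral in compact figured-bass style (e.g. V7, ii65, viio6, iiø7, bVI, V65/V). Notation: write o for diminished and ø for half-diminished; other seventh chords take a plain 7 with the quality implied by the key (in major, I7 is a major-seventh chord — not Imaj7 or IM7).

ii43

The pitches D-F-A-C form a minor seventh chord rooted on D.
In C major, D is the supertonic; the diatonic minor seventh chord there is ii7.
With A in the bass the chord is in second inversion, so the figured bass is 43.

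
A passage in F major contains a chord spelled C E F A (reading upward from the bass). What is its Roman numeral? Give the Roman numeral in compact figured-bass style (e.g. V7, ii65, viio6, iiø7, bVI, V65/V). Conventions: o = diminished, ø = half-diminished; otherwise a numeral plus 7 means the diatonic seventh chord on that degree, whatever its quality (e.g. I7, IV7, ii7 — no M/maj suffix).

The pitches F-A-C-E form a major seventh chord rooted on F.
F is scale degree 1 in F major, and a major seventh chord on that degree is written I7.
With C in the bass the chord is in second inversion, so the figured bass is 43.

I43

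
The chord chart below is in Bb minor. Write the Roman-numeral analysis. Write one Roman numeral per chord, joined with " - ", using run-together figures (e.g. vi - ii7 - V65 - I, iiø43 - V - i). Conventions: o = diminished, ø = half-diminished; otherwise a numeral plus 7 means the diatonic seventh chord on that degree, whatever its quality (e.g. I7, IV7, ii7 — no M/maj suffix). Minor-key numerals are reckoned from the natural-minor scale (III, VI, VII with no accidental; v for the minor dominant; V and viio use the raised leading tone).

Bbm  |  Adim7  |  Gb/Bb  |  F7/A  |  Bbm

Bbm has root Bb, degree 1 in Bb minor, so i.
Adim7: fully diminished seventh chord on A = scale degree 7 → viio7.
Gb/Bb: root Gb is the submediant; major triad there is VI6.
F7/A: root F is the dominant; dominant seventh chord there is V65.
Bbm: root Bb is the tonic; minor triad there is i.

i - viio7 - VI6 - V65 - i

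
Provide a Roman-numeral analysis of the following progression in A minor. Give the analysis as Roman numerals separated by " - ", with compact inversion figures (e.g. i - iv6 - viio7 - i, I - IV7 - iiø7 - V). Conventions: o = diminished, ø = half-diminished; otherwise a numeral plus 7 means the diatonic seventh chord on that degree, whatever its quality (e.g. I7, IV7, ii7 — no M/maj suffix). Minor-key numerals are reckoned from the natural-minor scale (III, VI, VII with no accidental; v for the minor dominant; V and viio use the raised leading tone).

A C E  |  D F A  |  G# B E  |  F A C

A-C-E has root A, degree 1 in A minor, so i.
D-F-A: root D is the subdominant; minor triad there is iv.
G#-B-E has root E, degree 5 in A minor, so V6.
F-A-C has root F, degree 6 in A minor, so VI.

i - iv - V6 - VI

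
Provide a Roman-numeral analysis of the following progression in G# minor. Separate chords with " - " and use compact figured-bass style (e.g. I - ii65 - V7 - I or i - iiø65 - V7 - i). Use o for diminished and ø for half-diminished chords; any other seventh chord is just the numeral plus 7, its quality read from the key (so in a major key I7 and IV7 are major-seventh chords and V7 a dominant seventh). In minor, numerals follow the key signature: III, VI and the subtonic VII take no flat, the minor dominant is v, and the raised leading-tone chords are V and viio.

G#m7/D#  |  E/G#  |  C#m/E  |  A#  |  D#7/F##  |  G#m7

G#m7/D#: root G# is the tonic; minor seventh chord there is i43.
E/G#: root E is the submediant; major triad there is VI6.
C#m/E: root C# is the subdominant; minor triad there is iv6.
A#: a major triad on A#, the applied dominant of V → V/V.
D#7/F##: dominant seventh chord on D# = scale degree 5 → V65.
G#m7: root G# is the tonic; minor seventh chord there is i7.

i43 - VI6 - iv6 - V/V - V65 - i7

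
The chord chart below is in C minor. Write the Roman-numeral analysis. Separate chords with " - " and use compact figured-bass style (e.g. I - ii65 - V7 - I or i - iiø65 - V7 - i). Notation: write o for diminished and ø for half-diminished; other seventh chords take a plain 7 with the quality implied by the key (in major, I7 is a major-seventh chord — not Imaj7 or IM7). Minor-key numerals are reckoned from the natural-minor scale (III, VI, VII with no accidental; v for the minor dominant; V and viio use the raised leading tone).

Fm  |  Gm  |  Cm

Fm: root F is the subdominant; minor triad there is iv.
Gm has root G, degree 5 in C minor, so v.
Cm has root C, degree 1 in C minor, so i.

iv - v - i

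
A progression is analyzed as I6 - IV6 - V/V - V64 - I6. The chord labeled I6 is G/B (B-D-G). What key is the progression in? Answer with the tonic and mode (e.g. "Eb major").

G major

The anchor chord is a major triad on G, labeled I6.
If G is scale degree 1 and the mode makes that degree carry a major triad, the tonic is G and the mode is major.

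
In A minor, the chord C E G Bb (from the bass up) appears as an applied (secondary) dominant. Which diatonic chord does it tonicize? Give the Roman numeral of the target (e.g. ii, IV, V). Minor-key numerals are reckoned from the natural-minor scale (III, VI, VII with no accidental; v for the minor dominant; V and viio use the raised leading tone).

The chord is a dominant seventh chord on C.
A dominant resolves down a perfect fifth: C → F. In A minor, F is scale degree 6, i.e. VI.

VI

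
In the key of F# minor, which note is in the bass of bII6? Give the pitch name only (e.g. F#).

B

bII in F# minor has root G; the chord is G-B-D.
The figure 6 means first inversion — the third is in the bass.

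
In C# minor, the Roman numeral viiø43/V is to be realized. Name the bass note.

C#

The applied chord viiø43/V is rooted on F##: F##-A#-C#-E#.
The figure 43 means second inversion — the fifth is in the bass.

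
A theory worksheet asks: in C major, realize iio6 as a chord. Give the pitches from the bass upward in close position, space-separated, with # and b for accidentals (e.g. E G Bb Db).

Scale degree 2 in C major is D; here the chord built on it is altered to a diminished triad. iio6 is the diminished supertonic triad, borrowed from the parallel minor.
So the chord is D-F-Ab.
The figured bass 6 indicates first inversion, placing the third (F) in the bass: F-Ab-D.

F Ab D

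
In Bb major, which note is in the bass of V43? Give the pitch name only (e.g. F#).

C

V in Bb major has root F; the chord is F-A-C-Eb.
The figure 43 means second inversion — the fifth is in the bass.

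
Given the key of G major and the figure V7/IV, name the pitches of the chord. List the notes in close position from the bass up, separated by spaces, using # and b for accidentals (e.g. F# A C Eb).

G B D F

V7/IV is a secondary dominant — the dominant seventh of IV. IV in G major is C, so the applied chord's root is G, a perfect fifth above.
Building a dominant seventh chord on G gives G-B-D-F.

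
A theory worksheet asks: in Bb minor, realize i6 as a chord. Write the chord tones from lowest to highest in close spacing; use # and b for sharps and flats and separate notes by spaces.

Db F Bb

In Bb minor, the first degree is Bb, and the diatonic chord built there is a minor triad.
Stacking thirds from Bb gives Bb-Db-F.
The figured bass 6 indicates first inversion, placing the third (Db) in the bass: Db-F-Bb.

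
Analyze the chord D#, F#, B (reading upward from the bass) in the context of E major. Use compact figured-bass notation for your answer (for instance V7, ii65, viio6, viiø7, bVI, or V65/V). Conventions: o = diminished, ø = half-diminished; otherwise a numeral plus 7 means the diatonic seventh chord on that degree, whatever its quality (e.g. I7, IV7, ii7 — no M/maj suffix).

V6

The pitches B-D#-F# form a major triad rooted on B.
In E major, B is the dominant; the diatonic major triad there is V.
With D# in the bass the chord is in first inversion, so the figured bass is 6.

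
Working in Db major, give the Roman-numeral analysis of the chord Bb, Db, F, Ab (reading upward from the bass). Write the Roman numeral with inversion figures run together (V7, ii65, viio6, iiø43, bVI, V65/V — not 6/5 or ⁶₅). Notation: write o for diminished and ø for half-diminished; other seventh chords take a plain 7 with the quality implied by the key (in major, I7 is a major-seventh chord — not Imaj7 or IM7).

The pitches Bb-Db-F-Ab form a minor seventh chord rooted on Bb.
Bb is scale degree 6 in Db major, and a minor seventh chord on that degree is written vi7.

vi7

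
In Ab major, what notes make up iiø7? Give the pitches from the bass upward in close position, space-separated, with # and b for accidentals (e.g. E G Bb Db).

Scale degree 2 in Ab major is Bb; here the chord built on it is altered to a half-diminished seventh chord. iiø7 is the half-diminished supertonic seventh, borrowed from the parallel minor.
So the chord is Bb-Db-Fb-Ab.

Bb Db Fb Ab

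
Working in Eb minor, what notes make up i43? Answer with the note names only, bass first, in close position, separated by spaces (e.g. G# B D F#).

Bb Db Eb Gb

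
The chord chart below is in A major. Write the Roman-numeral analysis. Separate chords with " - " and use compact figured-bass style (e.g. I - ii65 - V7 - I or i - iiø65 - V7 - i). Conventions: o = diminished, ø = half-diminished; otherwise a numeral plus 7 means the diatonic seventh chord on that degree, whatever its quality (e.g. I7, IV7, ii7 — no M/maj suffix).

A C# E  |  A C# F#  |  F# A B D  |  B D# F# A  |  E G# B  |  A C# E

A-C#-E: root A is the tonic; major triad there is I.
A-C#-F#: minor triad on F# = scale degree 6 → vi6.
F#-A-B-D has root B, degree 2 in A major, so ii43.
B-D#-F#-A: chromatic; B is V of V, so V7/V.
E-G#-B has root E, degree 5 in A major, so V.
A-C#-E has root A, degree 1 in A major, so I.

I - vi6 - ii43 - V7/V - V - I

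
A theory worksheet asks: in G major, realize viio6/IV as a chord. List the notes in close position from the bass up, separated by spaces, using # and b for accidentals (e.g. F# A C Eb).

The slash marks an applied leading-tone chord: viio of IV. In G major, IV is C, so the leading tone to it is B, a half step below.
Building a diminished triad on B gives B-D-F.
With the 6 figure the chord is in first inversion; from the bass D upward in close position it reads D-F-B.

D F B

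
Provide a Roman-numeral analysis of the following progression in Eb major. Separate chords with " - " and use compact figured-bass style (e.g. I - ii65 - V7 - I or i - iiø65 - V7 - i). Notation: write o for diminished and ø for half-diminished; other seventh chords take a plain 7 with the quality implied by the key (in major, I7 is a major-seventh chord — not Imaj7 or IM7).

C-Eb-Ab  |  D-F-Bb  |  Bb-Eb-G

IV6 - V6 - I64

C-Eb-Ab: major triad on Ab = scale degree 4 → IV6.
D-F-Bb: major triad on Bb = scale degree 5 → V6.
Bb-Eb-G: major triad on Eb = scale degree 1 → I64.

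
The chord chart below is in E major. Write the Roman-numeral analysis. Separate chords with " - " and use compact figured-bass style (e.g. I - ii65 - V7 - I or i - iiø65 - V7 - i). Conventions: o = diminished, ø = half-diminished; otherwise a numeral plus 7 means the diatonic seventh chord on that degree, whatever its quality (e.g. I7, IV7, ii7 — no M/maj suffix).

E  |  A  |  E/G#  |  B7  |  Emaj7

I - IV - I6 - V7 - I7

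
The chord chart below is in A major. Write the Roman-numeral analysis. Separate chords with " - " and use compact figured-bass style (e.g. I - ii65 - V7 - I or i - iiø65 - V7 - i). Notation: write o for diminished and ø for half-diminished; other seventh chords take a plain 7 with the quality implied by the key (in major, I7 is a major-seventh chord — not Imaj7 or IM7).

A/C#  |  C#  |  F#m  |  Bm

I6 - V/vi - vi - ii

A/C#: major triad on A = scale degree 1 → I6.
C#: a major triad on C#, the applied dominant of vi → V/vi.
F#m: root F# is the submediant; minor triad there is vi.
Bm has root B, degree 2 in A major, so ii.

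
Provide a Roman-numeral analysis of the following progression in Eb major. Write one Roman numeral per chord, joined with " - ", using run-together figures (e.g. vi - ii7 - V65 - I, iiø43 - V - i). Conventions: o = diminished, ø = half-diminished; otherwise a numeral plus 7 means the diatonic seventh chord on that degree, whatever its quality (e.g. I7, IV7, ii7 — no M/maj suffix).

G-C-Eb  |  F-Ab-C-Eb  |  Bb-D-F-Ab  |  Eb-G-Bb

G-C-Eb has root C, degree 6 in Eb major, so vi64.
F-Ab-C-Eb: minor seventh chord on F = scale degree 2 → ii7.
Bb-D-F-Ab: dominant seventh chord on Bb = scale degree 5 → V7.
Eb-G-Bb has root Eb, degree 1 in Eb major, so I.

vi64 - ii7 - V7 - I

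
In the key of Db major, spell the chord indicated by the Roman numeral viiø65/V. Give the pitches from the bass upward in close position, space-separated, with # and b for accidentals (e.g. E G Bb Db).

Bb Db F G

The slash marks an applied leading-tone chord: viio of V. In Db major, V is Ab, so the leading tone to it is G, a half step below.
Building a half-diminished seventh chord on G gives G-Bb-Db-F.
With the 65 figure the chord is in first inversion; from the bass Bb upward in close position it reads Bb-Db-F-G.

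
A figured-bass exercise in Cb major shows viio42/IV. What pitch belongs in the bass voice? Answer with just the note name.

Dbb

The applied chord viio42/IV is rooted on Eb: Eb-Gb-Bbb-Dbb.
The figure 42 means third inversion — the seventh is in the bass.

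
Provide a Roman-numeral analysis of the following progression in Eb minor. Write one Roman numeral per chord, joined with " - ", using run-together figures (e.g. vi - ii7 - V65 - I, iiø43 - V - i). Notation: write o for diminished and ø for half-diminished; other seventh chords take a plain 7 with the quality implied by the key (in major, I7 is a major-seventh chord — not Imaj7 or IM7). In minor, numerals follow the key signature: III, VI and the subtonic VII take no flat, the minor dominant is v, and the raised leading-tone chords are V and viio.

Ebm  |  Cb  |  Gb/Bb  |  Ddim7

i - VI - III6 - viio7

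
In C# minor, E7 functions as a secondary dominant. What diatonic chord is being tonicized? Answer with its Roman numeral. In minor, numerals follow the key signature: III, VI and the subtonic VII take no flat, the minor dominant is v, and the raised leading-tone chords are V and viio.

VI

The chord is a dominant seventh chord on E.
A dominant resolves down a perfect fifth: E → A. In C# minor, A is scale degree 6, i.e. VI.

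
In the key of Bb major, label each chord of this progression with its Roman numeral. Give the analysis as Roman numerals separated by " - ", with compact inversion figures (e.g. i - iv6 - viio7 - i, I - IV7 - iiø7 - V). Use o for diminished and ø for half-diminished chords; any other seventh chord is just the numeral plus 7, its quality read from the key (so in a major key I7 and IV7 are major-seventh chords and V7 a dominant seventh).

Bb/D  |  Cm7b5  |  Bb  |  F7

I6 - iiø7 - I - V7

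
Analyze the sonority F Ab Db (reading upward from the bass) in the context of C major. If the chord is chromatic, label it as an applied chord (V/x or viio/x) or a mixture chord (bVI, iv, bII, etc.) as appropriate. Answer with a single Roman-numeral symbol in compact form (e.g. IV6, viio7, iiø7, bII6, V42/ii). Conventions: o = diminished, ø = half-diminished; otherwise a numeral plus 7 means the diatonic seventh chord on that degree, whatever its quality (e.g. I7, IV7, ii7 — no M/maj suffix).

Stacked in thirds the chord is Db-F-Ab: a major triad on Db.
Db is the lowered second degree of C major (diatonic 2 would be D). This is the Neapolitan sixth — a major triad on the lowered second degree, here in its customary first inversion.
With F in the bass the chord is in first inversion, so the figured bass is 6.

bII6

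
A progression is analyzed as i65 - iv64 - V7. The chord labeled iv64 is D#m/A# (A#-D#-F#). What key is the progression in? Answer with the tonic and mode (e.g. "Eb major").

The chord D#m/A# is a minor triad rooted on D#; its label is iv64.
iv64 on D# implies D# is the subdominant; that puts the tonic at A#, and the lowercase numeral fits minor mode.

A# minor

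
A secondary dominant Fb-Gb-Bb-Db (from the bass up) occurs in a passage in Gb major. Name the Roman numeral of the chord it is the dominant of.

IV

The chord is a dominant seventh chord on Gb.
A dominant resolves down a perfect fifth: Gb → Cb. In Gb major, Cb is scale degree 4, i.e. IV.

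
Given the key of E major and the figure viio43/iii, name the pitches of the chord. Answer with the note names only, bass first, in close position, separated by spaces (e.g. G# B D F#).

C# E F## A#

viio43/iii is a secondary leading-tone chord. The target iii is G# in E major; the applied chord is rooted a semitone below, on F##.
Building a fully diminished seventh chord on F## gives F##-A#-C#-E.
The figured bass 43 indicates second inversion, placing the fifth (C#) in the bass: C#-E-F##-A#.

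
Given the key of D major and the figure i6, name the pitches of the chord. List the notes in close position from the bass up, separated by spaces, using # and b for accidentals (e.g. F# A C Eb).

F A D

Scale degree 1 in D major is D; here the chord built on it is altered to a minor triad. i6 is the minor tonic, borrowed from the parallel minor.
So the chord is D-F-A.
The figured bass 6 indicates first inversion, placing the third (F) in the bass: F-A-D.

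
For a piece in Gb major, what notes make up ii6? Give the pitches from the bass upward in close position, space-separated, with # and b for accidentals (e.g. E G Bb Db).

The numeral's case and figure indicate a minor triad. In Gb major its root, the supertonic, is Ab.
Stacking thirds from Ab gives Ab-Cb-Eb.
With the 6 figure the chord is in first inversion; from the bass Cb upward in close position it reads Cb-Eb-Ab.

Cb Eb Ab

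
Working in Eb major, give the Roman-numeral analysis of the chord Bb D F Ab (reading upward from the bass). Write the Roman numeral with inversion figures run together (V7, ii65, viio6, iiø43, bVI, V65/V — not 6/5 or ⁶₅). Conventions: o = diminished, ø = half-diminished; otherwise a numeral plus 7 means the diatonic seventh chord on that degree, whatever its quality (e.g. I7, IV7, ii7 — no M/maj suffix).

V7

The pitches Bb-D-F-Ab form a dominant seventh chord rooted on Bb.
In Eb major, Bb is the dominant; the diatonic dominant seventh chord there is V7.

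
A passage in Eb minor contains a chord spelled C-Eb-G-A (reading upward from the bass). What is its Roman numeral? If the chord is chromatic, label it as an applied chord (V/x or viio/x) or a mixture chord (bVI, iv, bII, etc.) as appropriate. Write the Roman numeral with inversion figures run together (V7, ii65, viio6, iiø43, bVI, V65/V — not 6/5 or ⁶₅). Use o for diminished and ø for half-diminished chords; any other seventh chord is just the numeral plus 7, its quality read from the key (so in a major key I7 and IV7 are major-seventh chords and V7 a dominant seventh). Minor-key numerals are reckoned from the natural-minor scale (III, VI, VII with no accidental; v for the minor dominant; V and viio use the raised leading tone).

Stacked in thirds the chord is A-C-Eb-G: a half-diminished seventh chord on A.
A sits a half step below Bb (V in Eb minor); a diminished chord there is the applied leading-tone chord of V.
With C in the bass the chord is in first inversion, so the figured bass is 65.

viiø65/V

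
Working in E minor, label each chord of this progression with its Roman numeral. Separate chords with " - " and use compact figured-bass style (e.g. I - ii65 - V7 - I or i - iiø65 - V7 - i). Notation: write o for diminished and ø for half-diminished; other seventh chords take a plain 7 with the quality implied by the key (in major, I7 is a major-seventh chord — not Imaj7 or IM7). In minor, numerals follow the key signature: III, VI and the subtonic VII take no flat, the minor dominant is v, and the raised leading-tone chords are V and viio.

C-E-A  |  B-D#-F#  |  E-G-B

C-E-A: minor triad on A = scale degree 4 → iv6.
B-D#-F#: major triad on B = scale degree 5 → V.
E-G-B has root E, degree 1 in E minor, so i.

iv6 - V - i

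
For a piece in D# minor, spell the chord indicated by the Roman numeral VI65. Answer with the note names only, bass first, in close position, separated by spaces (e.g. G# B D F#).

D# F# A# B

In D# minor, the sixth degree is B, and the diatonic chord built there is a major seventh chord.
Stacking thirds from B gives B-D#-F#-A#.
The figured bass 65 indicates first inversion, placing the third (D#) in the bass: D#-F#-A#-B.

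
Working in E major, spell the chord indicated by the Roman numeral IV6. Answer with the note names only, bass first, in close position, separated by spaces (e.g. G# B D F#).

C# E A

In E major, scale degree 4 is A, and the diatonic chord built there is a major triad.
Stacking thirds from A gives A-C#-E.
The figured bass 6 indicates first inversion, placing the third (C#) in the bass: C#-E-A.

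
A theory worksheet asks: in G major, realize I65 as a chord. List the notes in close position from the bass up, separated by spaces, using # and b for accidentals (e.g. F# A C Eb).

The numeral's case and figure indicate a major seventh chord. In G major its root, the first degree, is G.
Stacking thirds from G gives G-B-D-F#.
The figured bass 65 indicates first inversion, placing the third (B) in the bass: B-D-F#-G.

B D F# G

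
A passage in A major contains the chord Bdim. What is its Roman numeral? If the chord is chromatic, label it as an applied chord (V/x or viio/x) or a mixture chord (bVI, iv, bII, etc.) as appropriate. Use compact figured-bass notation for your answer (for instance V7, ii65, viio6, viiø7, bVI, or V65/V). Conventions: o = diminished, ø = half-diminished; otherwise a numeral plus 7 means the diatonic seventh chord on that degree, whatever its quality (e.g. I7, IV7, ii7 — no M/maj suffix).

iio

The pitches B-D-F form a diminished triad rooted on B.
B is the second degree of A major. This is the diminished supertonic triad, borrowed from the parallel minor.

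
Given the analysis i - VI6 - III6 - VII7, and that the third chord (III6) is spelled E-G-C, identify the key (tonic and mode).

A minor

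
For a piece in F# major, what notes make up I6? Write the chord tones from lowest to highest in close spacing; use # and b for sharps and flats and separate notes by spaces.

In F# major, scale degree 1 is F#, and the diatonic chord built there is a major triad.
That chord is spelled F#-A#-C#.
With the 6 figure the chord is in first inversion; from the bass A# upward in close position it reads A#-C#-F#.

A# C# F#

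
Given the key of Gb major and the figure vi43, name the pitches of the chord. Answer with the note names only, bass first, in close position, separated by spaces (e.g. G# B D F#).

Bb Db Eb Gb

In Gb major, the sixth degree is Eb, and the diatonic chord built there is a minor seventh chord.
That chord is spelled Eb-Gb-Bb-Db.
The figured bass 43 indicates second inversion, placing the fifth (Bb) in the bass: Bb-Db-Eb-Gb.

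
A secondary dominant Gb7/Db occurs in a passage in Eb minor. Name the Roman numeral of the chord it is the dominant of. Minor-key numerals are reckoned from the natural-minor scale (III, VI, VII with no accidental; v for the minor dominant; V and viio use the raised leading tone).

VI

The chord is a dominant seventh chord on Gb.
A dominant resolves down a perfect fifth: Gb → Cb. In Eb minor, Cb is scale degree 6, i.e. VI.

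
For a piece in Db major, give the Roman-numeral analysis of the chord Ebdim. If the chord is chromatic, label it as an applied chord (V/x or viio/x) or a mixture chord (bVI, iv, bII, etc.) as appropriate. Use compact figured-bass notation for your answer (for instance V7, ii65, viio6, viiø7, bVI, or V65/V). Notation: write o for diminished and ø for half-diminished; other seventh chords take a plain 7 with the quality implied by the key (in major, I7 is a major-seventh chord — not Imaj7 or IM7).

Stacked in thirds the chord is Eb-Gb-Bbb: a diminished triad on Eb.
Eb is the second degree of Db major. This is the diminished supertonic triad, borrowed from the parallel minor.

iio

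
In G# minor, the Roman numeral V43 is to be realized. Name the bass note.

V in G# minor has root D#; the chord is D#-F##-A#-C#.
The figure 43 means second inversion — the fifth is in the bass.

A#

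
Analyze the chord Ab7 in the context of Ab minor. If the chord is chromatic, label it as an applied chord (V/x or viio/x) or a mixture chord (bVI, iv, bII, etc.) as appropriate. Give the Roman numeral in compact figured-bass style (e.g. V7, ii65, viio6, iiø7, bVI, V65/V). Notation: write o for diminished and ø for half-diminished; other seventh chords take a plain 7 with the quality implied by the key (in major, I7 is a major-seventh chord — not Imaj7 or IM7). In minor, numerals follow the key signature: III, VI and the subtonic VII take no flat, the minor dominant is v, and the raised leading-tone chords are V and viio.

V7/iv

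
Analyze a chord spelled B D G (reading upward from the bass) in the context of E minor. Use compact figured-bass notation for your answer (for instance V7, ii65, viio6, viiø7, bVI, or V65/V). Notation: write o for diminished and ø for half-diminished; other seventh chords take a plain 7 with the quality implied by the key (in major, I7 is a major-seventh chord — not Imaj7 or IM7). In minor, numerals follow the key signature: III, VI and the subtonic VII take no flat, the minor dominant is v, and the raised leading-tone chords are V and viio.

Stacked in thirds the chord is G-B-D: a major triad on G.
In E minor, G is the mediant; the diatonic major triad there is III.
With B in the bass the chord is in first inversion, so the figured bass is 6.

III6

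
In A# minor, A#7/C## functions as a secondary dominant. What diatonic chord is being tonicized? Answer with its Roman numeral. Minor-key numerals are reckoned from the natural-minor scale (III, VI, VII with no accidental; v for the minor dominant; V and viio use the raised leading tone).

iv

The chord is a dominant seventh chord on A#.
A dominant resolves down a perfect fifth: A# → D#. In A# minor, D# is scale degree 4, i.e. iv.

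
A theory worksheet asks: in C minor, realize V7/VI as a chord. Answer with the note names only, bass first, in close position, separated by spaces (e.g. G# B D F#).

Eb G Bb Db

The slash means an applied dominant: we want the dominant of VI. In C minor, VI is Ab major, and its dominant is built on Eb.
Building a dominant seventh chord on Eb gives Eb-G-Bb-Db.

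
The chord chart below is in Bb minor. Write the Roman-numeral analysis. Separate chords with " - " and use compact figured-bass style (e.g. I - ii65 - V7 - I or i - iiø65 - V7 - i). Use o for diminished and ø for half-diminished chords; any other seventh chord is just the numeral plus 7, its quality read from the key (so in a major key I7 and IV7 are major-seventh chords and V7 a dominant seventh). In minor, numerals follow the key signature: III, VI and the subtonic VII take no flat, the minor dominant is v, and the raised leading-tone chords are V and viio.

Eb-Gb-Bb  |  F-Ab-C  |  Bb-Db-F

iv - v - i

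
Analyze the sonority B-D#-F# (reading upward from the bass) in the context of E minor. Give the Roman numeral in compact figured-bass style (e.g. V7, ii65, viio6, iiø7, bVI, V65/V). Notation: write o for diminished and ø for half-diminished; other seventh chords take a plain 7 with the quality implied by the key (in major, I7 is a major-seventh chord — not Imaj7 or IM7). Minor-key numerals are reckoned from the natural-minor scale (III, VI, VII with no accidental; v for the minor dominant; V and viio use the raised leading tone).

Stacked in thirds the chord is B-D#-F#: a major triad on B.
In E minor, B is the dominant; the diatonic major triad there is V.

V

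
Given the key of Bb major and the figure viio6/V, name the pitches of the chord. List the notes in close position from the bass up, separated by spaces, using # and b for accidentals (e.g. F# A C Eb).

G Bb E

The slash marks an applied leading-tone chord: viio of V. In Bb major, V is F, so the leading tone to it is E, a half step below.
Building a diminished triad on E gives E-G-Bb.
The figured bass 6 indicates first inversion, placing the third (G) in the bass: G-Bb-E.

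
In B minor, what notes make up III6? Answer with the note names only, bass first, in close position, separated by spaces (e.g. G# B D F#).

F# A D

The numeral's case and figure indicate a major triad. In B minor its root, scale degree 3, is D.
That chord is spelled D-F#-A.
With the 6 figure the chord is in first inversion; from the bass F# upward in close position it reads F#-A-D.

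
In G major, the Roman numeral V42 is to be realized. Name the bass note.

V in G major has root D; the chord is D-F#-A-C.
The figure 42 means third inversion — the seventh is in the bass.

C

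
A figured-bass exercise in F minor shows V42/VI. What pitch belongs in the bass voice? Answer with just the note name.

Gb

The applied chord V42/VI is rooted on Ab: Ab-C-Eb-Gb.
The figure 42 means third inversion — the seventh is in the bass.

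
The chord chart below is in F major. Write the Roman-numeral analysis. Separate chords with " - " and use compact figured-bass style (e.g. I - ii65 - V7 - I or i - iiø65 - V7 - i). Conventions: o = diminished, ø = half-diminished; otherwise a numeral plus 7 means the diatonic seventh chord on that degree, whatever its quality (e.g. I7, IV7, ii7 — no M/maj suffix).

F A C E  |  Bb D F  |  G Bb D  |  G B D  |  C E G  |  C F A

I7 - IV - ii - V/V - V - I64

F-A-C-E has root F, degree 1 in F major, so I7.
Bb-D-F: root Bb is the subdominant; major triad there is IV.
G-Bb-D: minor triad on G = scale degree 2 → ii.
G-B-D: chromatic; G is V of V, so V/V.
C-E-G: major triad on C = scale degree 5 → V.
C-F-A: major triad on F = scale degree 1 → I64.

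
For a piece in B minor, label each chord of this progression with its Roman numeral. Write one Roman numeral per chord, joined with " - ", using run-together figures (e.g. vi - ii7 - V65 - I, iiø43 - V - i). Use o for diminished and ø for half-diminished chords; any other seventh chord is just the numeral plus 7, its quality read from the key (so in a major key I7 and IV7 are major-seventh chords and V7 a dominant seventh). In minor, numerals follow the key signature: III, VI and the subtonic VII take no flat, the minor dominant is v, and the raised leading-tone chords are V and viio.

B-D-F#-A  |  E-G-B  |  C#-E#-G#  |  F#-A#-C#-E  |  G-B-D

B-D-F#-A has root B, degree 1 in B minor, so i7.
E-G-B has root E, degree 4 in B minor, so iv.
C#-E#-G#: chromatic; C# is V of V, so V/V.
F#-A#-C#-E: root F# is the dominant; dominant seventh chord there is V7.
G-B-D: major triad on G = scale degree 6 → VI.

i7 - iv - V/V - V7 - VI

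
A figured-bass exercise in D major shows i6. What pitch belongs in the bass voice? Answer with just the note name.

F

i in D major has root D; the chord is D-F-A.
The figure 6 means first inversion — the third is in the bass.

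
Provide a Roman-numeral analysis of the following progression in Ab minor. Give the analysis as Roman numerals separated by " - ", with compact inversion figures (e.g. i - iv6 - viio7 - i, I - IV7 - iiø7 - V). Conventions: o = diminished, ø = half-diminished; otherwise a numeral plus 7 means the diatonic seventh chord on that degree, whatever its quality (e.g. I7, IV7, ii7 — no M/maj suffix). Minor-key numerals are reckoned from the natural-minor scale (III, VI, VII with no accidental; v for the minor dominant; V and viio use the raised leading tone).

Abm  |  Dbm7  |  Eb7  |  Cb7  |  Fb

Abm: root Ab is the tonic; minor triad there is i.
Dbm7 has root Db, degree 4 in Ab minor, so iv7.
Eb7 has root Eb, degree 5 in Ab minor, so V7.
Cb7: chromatic; Cb is V of VI, so V7/VI.
Fb: major triad on Fb = scale degree 6 → VI.

i - iv7 - V7 - V7/VI - VI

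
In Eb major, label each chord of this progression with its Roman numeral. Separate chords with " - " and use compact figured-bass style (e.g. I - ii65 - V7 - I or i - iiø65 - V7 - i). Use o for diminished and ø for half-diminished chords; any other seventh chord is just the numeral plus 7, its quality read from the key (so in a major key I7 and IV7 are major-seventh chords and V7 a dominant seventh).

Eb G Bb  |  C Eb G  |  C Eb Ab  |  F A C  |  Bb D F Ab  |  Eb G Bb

I - vi - IV6 - V/V - V7 - I

Eb-G-Bb: root Eb is the tonic; major triad there is I.
C-Eb-G has root C, degree 6 in Eb major, so vi.
C-Eb-Ab: root Ab is the subdominant; major triad there is IV6.
F-A-C is the secondary dominant of V (major triad on F): V/V.
Bb-D-F-Ab: dominant seventh chord on Bb = scale degree 5 → V7.
Eb-G-Bb: root Eb is the tonic; major triad there is I.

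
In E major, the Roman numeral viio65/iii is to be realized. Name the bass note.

A#

The applied chord viio65/iii is rooted on F##: F##-A#-C#-E.
The figure 65 means first inversion — the third is in the bass.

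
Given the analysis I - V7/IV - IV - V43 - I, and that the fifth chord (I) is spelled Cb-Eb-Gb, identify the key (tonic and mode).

Cb major

I is given as Cb-Eb-Gb — a major triad with root Cb.
If Cb is scale degree 1 and the mode makes that degree carry a major triad, the tonic is Cb and the mode is major.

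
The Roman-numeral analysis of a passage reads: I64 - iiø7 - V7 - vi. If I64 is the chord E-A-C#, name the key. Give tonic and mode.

A major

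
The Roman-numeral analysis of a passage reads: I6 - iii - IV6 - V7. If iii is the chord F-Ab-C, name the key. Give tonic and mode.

The chord Fm is a minor triad rooted on F; its label is iii.
Counting down 2 scale steps from F places the tonic on Db; a minor triad on degree 3 is diatonic only in major.

Db major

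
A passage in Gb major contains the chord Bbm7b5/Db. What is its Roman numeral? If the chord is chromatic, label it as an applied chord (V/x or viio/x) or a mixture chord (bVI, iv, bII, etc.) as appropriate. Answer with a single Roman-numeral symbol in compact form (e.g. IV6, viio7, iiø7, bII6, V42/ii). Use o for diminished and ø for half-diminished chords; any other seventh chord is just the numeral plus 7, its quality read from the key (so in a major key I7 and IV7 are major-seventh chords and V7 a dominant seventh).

viiø65/IV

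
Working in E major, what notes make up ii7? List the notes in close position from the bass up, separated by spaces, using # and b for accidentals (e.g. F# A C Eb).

F# A C# E

In E major, scale degree 2 is F#, and the diatonic chord built there is a minor seventh chord.
That chord is spelled F#-A-C#-E.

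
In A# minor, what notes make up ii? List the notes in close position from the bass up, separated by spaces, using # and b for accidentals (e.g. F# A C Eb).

ii is the minor supertonic, borrowed from the parallel major (the Dorian ii). In A# minor that root is B#.
So the chord is B#-D#-F##, a minor triad.

B# D# F##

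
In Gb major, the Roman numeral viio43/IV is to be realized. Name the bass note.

Fb

The applied chord viio43/IV is rooted on Bb: Bb-Db-Fb-Abb.
The figure 43 means second inversion — the fifth is in the bass.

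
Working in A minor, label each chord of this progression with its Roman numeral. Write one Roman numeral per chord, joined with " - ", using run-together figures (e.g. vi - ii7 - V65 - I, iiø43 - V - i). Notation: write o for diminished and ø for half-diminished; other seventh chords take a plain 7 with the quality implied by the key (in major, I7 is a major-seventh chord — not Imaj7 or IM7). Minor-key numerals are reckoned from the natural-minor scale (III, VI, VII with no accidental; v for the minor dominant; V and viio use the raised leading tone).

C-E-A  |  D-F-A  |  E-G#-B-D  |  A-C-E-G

C-E-A has root A, degree 1 in A minor, so i6.
D-F-A: minor triad on D = scale degree 4 → iv.
E-G#-B-D: root E is the dominant; dominant seventh chord there is V7.
A-C-E-G has root A, degree 1 in A minor, so i7.

i6 - iv - V7 - i7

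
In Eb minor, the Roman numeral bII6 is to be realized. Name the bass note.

Ab

bII in Eb minor has root Fb; the chord is Fb-Ab-Cb.
The figure 6 means first inversion — the third is in the bass.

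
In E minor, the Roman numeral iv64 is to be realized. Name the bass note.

iv in E minor has root A; the chord is A-C-E.
The figure 64 means second inversion — the fifth is in the bass.

E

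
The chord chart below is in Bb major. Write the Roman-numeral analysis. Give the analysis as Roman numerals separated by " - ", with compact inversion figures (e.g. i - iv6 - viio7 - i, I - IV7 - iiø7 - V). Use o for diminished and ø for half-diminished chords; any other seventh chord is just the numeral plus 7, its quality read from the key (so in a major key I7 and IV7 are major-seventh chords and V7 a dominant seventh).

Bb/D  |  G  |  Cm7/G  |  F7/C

Bb/D: major triad on Bb = scale degree 1 → I6.
G is the secondary dominant of ii (major triad on G): V/ii.
Cm7/G: minor seventh chord on C = scale degree 2 → ii43.
F7/C has root F, degree 5 in Bb major, so V43.

I6 - V/ii - ii43 - V43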